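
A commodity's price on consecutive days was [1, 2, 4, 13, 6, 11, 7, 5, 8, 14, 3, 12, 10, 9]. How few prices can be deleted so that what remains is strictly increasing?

7

Fewest deletions = n − (longest strictly increasing subsequence).
Patience tails:
1 → extends → [1]
2 → extends → [1, 2]
4 → extends → [1, 2, 4]
13 → extends → [1, 2, 4, 13]
6 → replaces 13 → [1, 2, 4, 6]
11 → extends → [1, 2, 4, 6, 11]
7 → replaces 11 → [1, 2, 4, 6, 7]
5 → replaces 6 → [1, 2, 4, 5, 7]
8 → extends → [1, 2, 4, 5, 7, 8]
14 → extends → [1, 2, 4, 5, 7, 8, 14]
3 → replaces 4 → [1, 2, 3, 5, 7, 8, 14]
12 → replaces 14 → [1, 2, 3, 5, 7, 8, 12]
10 → replaces 12 → [1, 2, 3, 5, 7, 8, 10]
9 → replaces 10 → [1, 2, 3, 5, 7, 8, 9]
Longest strictly increasing subsequence has length 7, so deletions = 14 − 7 = 7.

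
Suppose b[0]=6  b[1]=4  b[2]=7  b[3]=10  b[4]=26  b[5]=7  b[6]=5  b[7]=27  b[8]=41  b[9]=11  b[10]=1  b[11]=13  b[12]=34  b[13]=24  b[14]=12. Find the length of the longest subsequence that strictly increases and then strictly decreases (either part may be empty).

inc[i] = longest strictly increasing subsequence ending at i; dec[i] = longest strictly decreasing subsequence starting at i:
i:      0  1  2  3  4  5  6  7  8  9 10 11 12 13 14
b[i]:   6  4  7 10 26  7  5 27 41 11  1 13 34 24 12
inc:    1  1  2  3  4  2  2  5  6  4  1  5  6  6  5
dec:    3  2  3  4  4  3  2  3  4  2  1  2  3  2  1
Best peak at i=8 (value 41): inc=6, dec=4, length 6+4−1 = 9.

9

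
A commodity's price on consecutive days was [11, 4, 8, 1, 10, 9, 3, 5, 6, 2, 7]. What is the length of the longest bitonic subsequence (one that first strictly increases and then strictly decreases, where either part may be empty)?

6

inc[i] = longest strictly increasing subsequence ending at i; dec[i] = longest strictly decreasing subsequence starting at i:
i:      1  2  3  4  5  6  7  8  9 10 11
a[i]:  11  4  8  1 10  9  3  5  6  2  7
inc:    1  1  2  1  3  3  2  3  4  2  5
dec:    5  3  3  1  4  3  2  2  2  1  1
Best peak at i=5 (value 10): inc=3, dec=4, length 3+4−1 = 6.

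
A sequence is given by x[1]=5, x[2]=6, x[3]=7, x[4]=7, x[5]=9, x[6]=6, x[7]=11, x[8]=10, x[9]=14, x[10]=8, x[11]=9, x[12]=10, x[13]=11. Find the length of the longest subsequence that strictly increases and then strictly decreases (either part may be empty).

inc[i] = longest strictly increasing subsequence ending at i; dec[i] = longest strictly decreasing subsequence starting at i:
i:      1  2  3  4  5  6  7  8  9 10 11 12 13
x[i]:   5  6  7  7  9  6 11 10 14  8  9 10 11
inc:    1  2  3  3  4  2  5  5  6  4  5  6  7
dec:    1  1  2  2  2  1  3  2  2  1  1  1  1
Best peak at i=7 (value 11): inc=5, dec=3, length 5+3−1 = 7.

7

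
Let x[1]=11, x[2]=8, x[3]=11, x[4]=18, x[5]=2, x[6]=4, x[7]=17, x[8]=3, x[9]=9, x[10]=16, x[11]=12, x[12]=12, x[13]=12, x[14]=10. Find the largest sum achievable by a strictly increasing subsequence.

Let S[i] be the best sum of a strictly increasing subsequence ending at i:
i:      1  2  3  4  5  6  7  8  9 10 11 12 13 14
x[i]:  11  8 11 18  2  4 17  3  9 16 12 12 12 10
S:     11  8 19 37  2  6 36  5 17 35 31 31 31 27
Maximum is 37 (e.g. 8 + 11 + 18).

37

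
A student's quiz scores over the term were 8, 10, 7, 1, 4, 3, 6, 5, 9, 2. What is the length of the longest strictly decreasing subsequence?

Negate each value so 'decreasing' becomes 'increasing', then run patience tails on the negated sequence:
-8 → extends → [-8]
-10 → replaces -8 → [-10]
-7 → extends → [-10, -7]
-1 → extends → [-10, -7, -1]
-4 → replaces -1 → [-10, -7, -4]
-3 → extends → [-10, -7, -4, -3]
-6 → replaces -4 → [-10, -7, -6, -3]
-5 → replaces -3 → [-10, -7, -6, -5]
-9 → replaces -7 → [-10, -9, -6, -5]
-2 → extends → [-10, -9, -6, -5, -2]
Five tails, so the longest strictly decreasing subsequence of the original has length 5.

5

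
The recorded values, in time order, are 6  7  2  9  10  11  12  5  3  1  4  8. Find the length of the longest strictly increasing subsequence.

6

Track the smallest tail for each achievable length (strict):
6 → extends → [6]
7 → extends → [6, 7]
2 → replaces 6 → [2, 7]
9 → extends → [2, 7, 9]
10 → extends → [2, 7, 9, 10]
11 → extends → [2, 7, 9, 10, 11]
12 → extends → [2, 7, 9, 10, 11, 12]
5 → replaces 7 → [2, 5, 9, 10, 11, 12]
3 → replaces 5 → [2, 3, 9, 10, 11, 12]
1 → replaces 2 → [1, 3, 9, 10, 11, 12]
4 → replaces 9 → [1, 3, 4, 10, 11, 12]
8 → replaces 10 → [1, 3, 4, 8, 11, 12]
Six tails, so the longest strictly increasing subsequence has length 6 (e.g. 6, 7, 9, 10, 11, 12).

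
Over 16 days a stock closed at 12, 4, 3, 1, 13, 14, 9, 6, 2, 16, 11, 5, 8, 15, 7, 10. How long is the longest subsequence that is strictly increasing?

5

Track the smallest tail for each achievable length (strict):
12 → extends → [12]
4 → replaces 12 → [4]
3 → replaces 4 → [3]
1 → replaces 3 → [1]
13 → extends → [1, 13]
14 → extends → [1, 13, 14]
9 → replaces 13 → [1, 9, 14]
6 → replaces 9 → [1, 6, 14]
2 → replaces 6 → [1, 2, 14]
16 → extends → [1, 2, 14, 16]
11 → replaces 14 → [1, 2, 11, 16]
5 → replaces 11 → [1, 2, 5, 16]
8 → replaces 16 → [1, 2, 5, 8]
15 → extends → [1, 2, 5, 8, 15]
7 → replaces 8 → [1, 2, 5, 7, 15]
10 → replaces 15 → [1, 2, 5, 7, 10]
Five tails, so the longest strictly increasing subsequence has length 5 (e.g. 1, 2, 5, 8, 15).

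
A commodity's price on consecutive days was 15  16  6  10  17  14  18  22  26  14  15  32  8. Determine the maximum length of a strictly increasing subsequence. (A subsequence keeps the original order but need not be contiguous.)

7

Track the smallest tail for each achievable length (strict):
15 → extends → [15]
16 → extends → [15, 16]
6 → replaces 15 → [6, 16]
10 → replaces 16 → [6, 10]
17 → extends → [6, 10, 17]
14 → replaces 17 → [6, 10, 14]
18 → extends → [6, 10, 14, 18]
22 → extends → [6, 10, 14, 18, 22]
26 → extends → [6, 10, 14, 18, 22, 26]
14 → already a tail → [6, 10, 14, 18, 22, 26]
15 → replaces 18 → [6, 10, 14, 15, 22, 26]
32 → extends → [6, 10, 14, 15, 22, 26, 32]
8 → replaces 10 → [6, 8, 14, 15, 22, 26, 32]
Seven tails, so the longest strictly increasing subsequence has length 7 (e.g. 15, 16, 17, 18, 22, 26, 32).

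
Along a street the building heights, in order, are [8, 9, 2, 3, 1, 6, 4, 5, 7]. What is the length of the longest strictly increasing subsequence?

Track the smallest tail for each achievable length (strict):
8 → extends → [8]
9 → extends → [8, 9]
2 → replaces 8 → [2, 9]
3 → replaces 9 → [2, 3]
1 → replaces 2 → [1, 3]
6 → extends → [1, 3, 6]
4 → replaces 6 → [1, 3, 4]
5 → extends → [1, 3, 4, 5]
7 → extends → [1, 3, 4, 5, 7]
Five tails, so the longest strictly increasing subsequence has length 5 (e.g. 2, 3, 4, 5, 7).

5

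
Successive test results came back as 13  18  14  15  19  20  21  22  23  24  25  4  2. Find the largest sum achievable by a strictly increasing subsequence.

Let S[i] be the best sum of a strictly increasing subsequence ending at i:
i:       1   2   3   4   5   6   7   8   9  10  11  12  13
a[i]:   13  18  14  15  19  20  21  22  23  24  25   4   2
S:      13  31  27  42  61  81 102 124 147 171 196   4   2
Maximum is 196 (e.g. 13 + 14 + 15 + 19 + 20 + 21 + 22 + 23 + 24 + 25).

196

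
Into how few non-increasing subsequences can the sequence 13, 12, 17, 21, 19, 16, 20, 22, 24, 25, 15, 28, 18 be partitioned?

8

Place each on the leftmost legal pile:
13 → new pile 1 (tops now [13])
12 → pile 1 (tops now [12])
17 → new pile 2 (tops now [12, 17])
21 → new pile 3 (tops now [12, 17, 21])
19 → pile 3 (tops now [12, 17, 19])
16 → pile 2 (tops now [12, 16, 19])
20 → new pile 4 (tops now [12, 16, 19, 20])
22 → new pile 5 (tops now [12, 16, 19, 20, 22])
24 → new pile 6 (tops now [12, 16, 19, 20, 22, 24])
25 → new pile 7 (tops now [12, 16, 19, 20, 22, 24, 25])
15 → pile 2 (tops now [12, 15, 19, 20, 22, 24, 25])
28 → new pile 8 (tops now [12, 15, 19, 20, 22, 24, 25, 28])
18 → pile 3 (tops now [12, 15, 18, 20, 22, 24, 25, 28])
Eight piles.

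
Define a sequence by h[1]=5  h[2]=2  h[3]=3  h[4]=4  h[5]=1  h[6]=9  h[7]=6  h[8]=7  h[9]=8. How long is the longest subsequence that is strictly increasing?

6

Track the smallest tail for each achievable length (strict):
5 → extends → [5]
2 → replaces 5 → [2]
3 → extends → [2, 3]
4 → extends → [2, 3, 4]
1 → replaces 2 → [1, 3, 4]
9 → extends → [1, 3, 4, 9]
6 → replaces 9 → [1, 3, 4, 6]
7 → extends → [1, 3, 4, 6, 7]
8 → extends → [1, 3, 4, 6, 7, 8]
Six tails, so the longest strictly increasing subsequence has length 6 (e.g. 2, 3, 4, 6, 7, 8).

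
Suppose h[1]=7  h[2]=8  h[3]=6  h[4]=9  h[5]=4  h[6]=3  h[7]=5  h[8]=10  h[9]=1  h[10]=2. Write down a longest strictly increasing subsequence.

7, 8, 9, 10

Patience tails give the LIS length; then backtrack through the dp parents:
7 → extends → [7]
8 → extends → [7, 8]
6 → replaces 7 → [6, 8]
9 → extends → [6, 8, 9]
4 → replaces 6 → [4, 8, 9]
3 → replaces 4 → [3, 8, 9]
5 → replaces 8 → [3, 5, 9]
10 → extends → [3, 5, 9, 10]
1 → replaces 3 → [1, 5, 9, 10]
2 → replaces 5 → [1, 2, 9, 10]
Length 4; one witness is 7, 8, 9, 10.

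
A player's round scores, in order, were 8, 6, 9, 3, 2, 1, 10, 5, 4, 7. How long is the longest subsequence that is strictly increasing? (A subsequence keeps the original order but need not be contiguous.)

Track the smallest tail for each achievable length (strict):
8 → extends → [8]
6 → replaces 8 → [6]
9 → extends → [6, 9]
3 → replaces 6 → [3, 9]
2 → replaces 3 → [2, 9]
1 → replaces 2 → [1, 9]
10 → extends → [1, 9, 10]
5 → replaces 9 → [1, 5, 10]
4 → replaces 5 → [1, 4, 10]
7 → replaces 10 → [1, 4, 7]
Three tails, so the longest strictly increasing subsequence has length 3 (e.g. 8, 9, 10).

3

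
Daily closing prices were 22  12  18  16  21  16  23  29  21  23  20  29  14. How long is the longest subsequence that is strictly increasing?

5

Track the smallest tail for each achievable length (strict):
22 → extends → [22]
12 → replaces 22 → [12]
18 → extends → [12, 18]
16 → replaces 18 → [12, 16]
21 → extends → [12, 16, 21]
16 → already a tail → [12, 16, 21]
23 → extends → [12, 16, 21, 23]
29 → extends → [12, 16, 21, 23, 29]
21 → already a tail → [12, 16, 21, 23, 29]
23 → already a tail → [12, 16, 21, 23, 29]
20 → replaces 21 → [12, 16, 20, 23, 29]
29 → already a tail → [12, 16, 20, 23, 29]
14 → replaces 16 → [12, 14, 20, 23, 29]
Five tails, so the longest strictly increasing subsequence has length 5 (e.g. 12, 18, 21, 23, 29).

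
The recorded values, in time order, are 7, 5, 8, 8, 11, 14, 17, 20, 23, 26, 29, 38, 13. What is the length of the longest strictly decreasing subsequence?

Negate each value so 'decreasing' becomes 'increasing', then run patience tails on the negated sequence:
-7 → extends → [-7]
-5 → extends → [-7, -5]
-8 → replaces -7 → [-8, -5]
-8 → already a tail → [-8, -5]
-11 → replaces -8 → [-11, -5]
-14 → replaces -11 → [-14, -5]
-17 → replaces -14 → [-17, -5]
-20 → replaces -17 → [-20, -5]
-23 → replaces -20 → [-23, -5]
-26 → replaces -23 → [-26, -5]
-29 → replaces -26 → [-29, -5]
-38 → replaces -29 → [-38, -5]
-13 → replaces -5 → [-38, -13]
Two tails, so the longest strictly decreasing subsequence of the original has length 2.

2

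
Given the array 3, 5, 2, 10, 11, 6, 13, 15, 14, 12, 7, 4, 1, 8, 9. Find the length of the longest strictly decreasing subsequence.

6

Negate each value so 'decreasing' becomes 'increasing', then run patience tails on the negated sequence:
-3 → extends → [-3]
-5 → replaces -3 → [-5]
-2 → extends → [-5, -2]
-10 → replaces -5 → [-10, -2]
-11 → replaces -10 → [-11, -2]
-6 → replaces -2 → [-11, -6]
-13 → replaces -11 → [-13, -6]
-15 → replaces -13 → [-15, -6]
-14 → replaces -6 → [-15, -14]
-12 → extends → [-15, -14, -12]
-7 → extends → [-15, -14, -12, -7]
-4 → extends → [-15, -14, -12, -7, -4]
-1 → extends → [-15, -14, -12, -7, -4, -1]
-8 → replaces -7 → [-15, -14, -12, -8, -4, -1]
-9 → replaces -8 → [-15, -14, -12, -9, -4, -1]
Six tails, so the longest strictly decreasing subsequence of the original has length 6.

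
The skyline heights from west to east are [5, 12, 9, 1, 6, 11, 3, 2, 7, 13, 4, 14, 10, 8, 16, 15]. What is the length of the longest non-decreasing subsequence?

Track the smallest tail for each achievable length (allowing ties):
5 → extends → [5]
12 → extends → [5, 12]
9 → replaces 12 → [5, 9]
1 → replaces 5 → [1, 9]
6 → replaces 9 → [1, 6]
11 → extends → [1, 6, 11]
3 → replaces 6 → [1, 3, 11]
2 → replaces 3 → [1, 2, 11]
7 → replaces 11 → [1, 2, 7]
13 → extends → [1, 2, 7, 13]
4 → replaces 7 → [1, 2, 4, 13]
14 → extends → [1, 2, 4, 13, 14]
10 → replaces 13 → [1, 2, 4, 10, 14]
8 → replaces 10 → [1, 2, 4, 8, 14]
16 → extends → [1, 2, 4, 8, 14, 16]
15 → replaces 16 → [1, 2, 4, 8, 14, 15]
Six tails, so the longest non-decreasing subsequence has length 6 (e.g. 5, 9, 11, 13, 14, 16).

6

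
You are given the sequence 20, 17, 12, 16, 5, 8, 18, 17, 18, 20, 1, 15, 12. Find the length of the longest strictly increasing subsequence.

Track the smallest tail for each achievable length (strict):
20 → extends → [20]
17 → replaces 20 → [17]
12 → replaces 17 → [12]
16 → extends → [12, 16]
5 → replaces 12 → [5, 16]
8 → replaces 16 → [5, 8]
18 → extends → [5, 8, 18]
17 → replaces 18 → [5, 8, 17]
18 → extends → [5, 8, 17, 18]
20 → extends → [5, 8, 17, 18, 20]
1 → replaces 5 → [1, 8, 17, 18, 20]
15 → replaces 17 → [1, 8, 15, 18, 20]
12 → replaces 15 → [1, 8, 12, 18, 20]
Five tails, so the longest strictly increasing subsequence has length 5 (e.g. 12, 16, 17, 18, 20).

5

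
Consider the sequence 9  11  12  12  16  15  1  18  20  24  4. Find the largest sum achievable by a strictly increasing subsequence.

Let S[i] be the best sum of a strictly increasing subsequence ending at i:
i:       1   2   3   4   5   6   7   8   9  10  11
a[i]:    9  11  12  12  16  15   1  18  20  24   4
S:       9  20  32  32  48  47   1  66  86 110   5
Maximum is 110 (e.g. 9 + 11 + 12 + 16 + 18 + 20 + 24).

110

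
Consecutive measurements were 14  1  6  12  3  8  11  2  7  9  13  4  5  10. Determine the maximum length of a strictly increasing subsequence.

5

Let dp[i] be the length of the longest such subsequence ending at index i:
i:      1  2  3  4  5  6  7  8  9 10 11 12 13 14
a[i]:  14  1  6 12  3  8 11  2  7  9 13  4  5 10
dp:     1  1  2  3  2  3  4  2  3  4  5  3  4  5
Maximum dp value is 5.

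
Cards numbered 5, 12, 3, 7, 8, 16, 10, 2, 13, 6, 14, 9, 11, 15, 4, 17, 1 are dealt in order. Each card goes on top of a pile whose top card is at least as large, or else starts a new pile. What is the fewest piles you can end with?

8

Place each on the leftmost legal pile:
5 → new pile 1 (tops now [5])
12 → new pile 2 (tops now [5, 12])
3 → pile 1 (tops now [3, 12])
7 → pile 2 (tops now [3, 7])
8 → new pile 3 (tops now [3, 7, 8])
16 → new pile 4 (tops now [3, 7, 8, 16])
10 → pile 4 (tops now [3, 7, 8, 10])
2 → pile 1 (tops now [2, 7, 8, 10])
13 → new pile 5 (tops now [2, 7, 8, 10, 13])
6 → pile 2 (tops now [2, 6, 8, 10, 13])
14 → new pile 6 (tops now [2, 6, 8, 10, 13, 14])
9 → pile 4 (tops now [2, 6, 8, 9, 13, 14])
11 → pile 5 (tops now [2, 6, 8, 9, 11, 14])
15 → new pile 7 (tops now [2, 6, 8, 9, 11, 14, 15])
4 → pile 2 (tops now [2, 4, 8, 9, 11, 14, 15])
17 → new pile 8 (tops now [2, 4, 8, 9, 11, 14, 15, 17])
1 → pile 1 (tops now [1, 4, 8, 9, 11, 14, 15, 17])
Eight piles.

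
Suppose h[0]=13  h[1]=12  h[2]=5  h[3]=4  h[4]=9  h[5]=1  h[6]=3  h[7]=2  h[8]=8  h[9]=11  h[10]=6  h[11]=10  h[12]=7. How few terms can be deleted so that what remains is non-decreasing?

9

Fewest deletions = n − (longest non-decreasing subsequence).
Patience tails:
13 → extends → [13]
12 → replaces 13 → [12]
5 → replaces 12 → [5]
4 → replaces 5 → [4]
9 → extends → [4, 9]
1 → replaces 4 → [1, 9]
3 → replaces 9 → [1, 3]
2 → replaces 3 → [1, 2]
8 → extends → [1, 2, 8]
11 → extends → [1, 2, 8, 11]
6 → replaces 8 → [1, 2, 6, 11]
10 → replaces 11 → [1, 2, 6, 10]
7 → replaces 10 → [1, 2, 6, 7]
Longest non-decreasing subsequence has length 4, so deletions = 13 − 4 = 9.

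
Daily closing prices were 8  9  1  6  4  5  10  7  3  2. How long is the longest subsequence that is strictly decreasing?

5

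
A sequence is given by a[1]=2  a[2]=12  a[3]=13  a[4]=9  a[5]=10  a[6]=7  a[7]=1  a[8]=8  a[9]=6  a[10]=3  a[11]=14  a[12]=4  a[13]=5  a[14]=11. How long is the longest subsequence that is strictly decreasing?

5

Let dp[i] be the longest strictly decreasing subsequence ending at i:
i:      1  2  3  4  5  6  7  8  9 10 11 12 13 14
a[i]:   2 12 13  9 10  7  1  8  6  3 14  4  5 11
dp:     1  1  1  2  2  3  4  3  4  5  1  5  5  2
Maximum is 5.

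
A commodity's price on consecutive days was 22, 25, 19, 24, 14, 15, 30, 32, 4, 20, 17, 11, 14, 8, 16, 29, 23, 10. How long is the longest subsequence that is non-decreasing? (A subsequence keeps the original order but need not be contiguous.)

Track the smallest tail for each achievable length (allowing ties):
22 → extends → [22]
25 → extends → [22, 25]
19 → replaces 22 → [19, 25]
24 → replaces 25 → [19, 24]
14 → replaces 19 → [14, 24]
15 → replaces 24 → [14, 15]
30 → extends → [14, 15, 30]
32 → extends → [14, 15, 30, 32]
4 → replaces 14 → [4, 15, 30, 32]
20 → replaces 30 → [4, 15, 20, 32]
17 → replaces 20 → [4, 15, 17, 32]
11 → replaces 15 → [4, 11, 17, 32]
14 → replaces 17 → [4, 11, 14, 32]
8 → replaces 11 → [4, 8, 14, 32]
16 → replaces 32 → [4, 8, 14, 16]
29 → extends → [4, 8, 14, 16, 29]
23 → replaces 29 → [4, 8, 14, 16, 23]
10 → replaces 14 → [4, 8, 10, 16, 23]
Five tails, so the longest non-decreasing subsequence has length 5 (e.g. 4, 11, 14, 16, 29).

5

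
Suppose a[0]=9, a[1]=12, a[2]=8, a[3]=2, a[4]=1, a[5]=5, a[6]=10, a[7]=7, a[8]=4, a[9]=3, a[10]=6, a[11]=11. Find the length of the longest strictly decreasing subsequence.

Negate each value so 'decreasing' becomes 'increasing', then run patience tails on the negated sequence:
-9 → extends → [-9]
-12 → replaces -9 → [-12]
-8 → extends → [-12, -8]
-2 → extends → [-12, -8, -2]
-1 → extends → [-12, -8, -2, -1]
-5 → replaces -2 → [-12, -8, -5, -1]
-10 → replaces -8 → [-12, -10, -5, -1]
-7 → replaces -5 → [-12, -10, -7, -1]
-4 → replaces -1 → [-12, -10, -7, -4]
-3 → extends → [-12, -10, -7, -4, -3]
-6 → replaces -4 → [-12, -10, -7, -6, -3]
-11 → replaces -10 → [-12, -11, -7, -6, -3]
Five tails, so the longest strictly decreasing subsequence of the original has length 5.

5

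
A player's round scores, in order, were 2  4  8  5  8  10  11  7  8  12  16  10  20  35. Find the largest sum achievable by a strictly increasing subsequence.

Let S[i] be the best sum of a strictly increasing subsequence ending at i:
i:       1   2   3   4   5   6   7   8   9  10  11  12  13  14
a[i]:    2   4   8   5   8  10  11   7   8  12  16  10  20  35
S:       2   6  14  11  19  29  40  18  26  52  68  36  88 123
Maximum is 123 (e.g. 2 + 4 + 5 + 8 + 10 + 11 + 12 + 16 + 20 + 35).

123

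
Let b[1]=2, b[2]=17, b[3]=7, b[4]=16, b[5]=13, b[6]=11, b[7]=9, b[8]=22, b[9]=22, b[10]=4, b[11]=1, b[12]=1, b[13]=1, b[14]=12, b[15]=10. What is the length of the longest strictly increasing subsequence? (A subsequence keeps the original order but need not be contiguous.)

Track the smallest tail for each achievable length (strict):
2 → extends → [2]
17 → extends → [2, 17]
7 → replaces 17 → [2, 7]
16 → extends → [2, 7, 16]
13 → replaces 16 → [2, 7, 13]
11 → replaces 13 → [2, 7, 11]
9 → replaces 11 → [2, 7, 9]
22 → extends → [2, 7, 9, 22]
22 → already a tail → [2, 7, 9, 22]
4 → replaces 7 → [2, 4, 9, 22]
1 → replaces 2 → [1, 4, 9, 22]
1 → already a tail → [1, 4, 9, 22]
1 → already a tail → [1, 4, 9, 22]
12 → replaces 22 → [1, 4, 9, 12]
10 → replaces 12 → [1, 4, 9, 10]
Four tails, so the longest strictly increasing subsequence has length 4 (e.g. 2, 7, 16, 22).

4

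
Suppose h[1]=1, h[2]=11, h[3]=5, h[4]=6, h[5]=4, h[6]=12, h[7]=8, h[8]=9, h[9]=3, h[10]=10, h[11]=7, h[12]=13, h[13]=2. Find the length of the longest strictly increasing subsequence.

Track the smallest tail for each achievable length (strict):
1 → extends → [1]
11 → extends → [1, 11]
5 → replaces 11 → [1, 5]
6 → extends → [1, 5, 6]
4 → replaces 5 → [1, 4, 6]
12 → extends → [1, 4, 6, 12]
8 → replaces 12 → [1, 4, 6, 8]
9 → extends → [1, 4, 6, 8, 9]
3 → replaces 4 → [1, 3, 6, 8, 9]
10 → extends → [1, 3, 6, 8, 9, 10]
7 → replaces 8 → [1, 3, 6, 7, 9, 10]
13 → extends → [1, 3, 6, 7, 9, 10, 13]
2 → replaces 3 → [1, 2, 6, 7, 9, 10, 13]
Seven tails, so the longest strictly increasing subsequence has length 7 (e.g. 1, 5, 6, 8, 9, 10, 13).

7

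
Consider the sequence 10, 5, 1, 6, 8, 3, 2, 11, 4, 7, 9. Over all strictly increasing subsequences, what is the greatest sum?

Let S[i] be the best sum of a strictly increasing subsequence ending at i:
i:      1  2  3  4  5  6  7  8  9 10 11
a[i]:  10  5  1  6  8  3  2 11  4  7  9
S:     10  5  1 11 19  4  3 30  8 18 28
Maximum is 30 (e.g. 5 + 6 + 8 + 11).

30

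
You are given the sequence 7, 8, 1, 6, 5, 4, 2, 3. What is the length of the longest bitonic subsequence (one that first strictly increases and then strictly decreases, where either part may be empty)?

inc[i] = longest strictly increasing subsequence ending at i; dec[i] = longest strictly decreasing subsequence starting at i:
i:     1 2 3 4 5 6 7 8
a[i]:  7 8 1 6 5 4 2 3
inc:   1 2 1 2 2 2 2 3
dec:   5 5 1 4 3 2 1 1
Best peak at i=2 (value 8): inc=2, dec=5, length 2+5−1 = 6.

6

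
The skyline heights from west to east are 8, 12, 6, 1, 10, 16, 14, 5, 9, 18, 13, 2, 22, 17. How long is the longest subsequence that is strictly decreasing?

Negate each value so 'decreasing' becomes 'increasing', then run patience tails on the negated sequence:
-8 → extends → [-8]
-12 → replaces -8 → [-12]
-6 → extends → [-12, -6]
-1 → extends → [-12, -6, -1]
-10 → replaces -6 → [-12, -10, -1]
-16 → replaces -12 → [-16, -10, -1]
-14 → replaces -10 → [-16, -14, -1]
-5 → replaces -1 → [-16, -14, -5]
-9 → replaces -5 → [-16, -14, -9]
-18 → replaces -16 → [-18, -14, -9]
-13 → replaces -9 → [-18, -14, -13]
-2 → extends → [-18, -14, -13, -2]
-22 → replaces -18 → [-22, -14, -13, -2]
-17 → replaces -14 → [-22, -17, -13, -2]
Four tails, so the longest strictly decreasing subsequence of the original has length 4.

4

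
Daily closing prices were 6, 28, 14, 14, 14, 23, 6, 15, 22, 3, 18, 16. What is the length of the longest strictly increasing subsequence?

4

Track the smallest tail for each achievable length (strict):
6 → extends → [6]
28 → extends → [6, 28]
14 → replaces 28 → [6, 14]
14 → already a tail → [6, 14]
14 → already a tail → [6, 14]
23 → extends → [6, 14, 23]
6 → already a tail → [6, 14, 23]
15 → replaces 23 → [6, 14, 15]
22 → extends → [6, 14, 15, 22]
3 → replaces 6 → [3, 14, 15, 22]
18 → replaces 22 → [3, 14, 15, 18]
16 → replaces 18 → [3, 14, 15, 16]
Four tails, so the longest strictly increasing subsequence has length 4 (e.g. 6, 14, 15, 22).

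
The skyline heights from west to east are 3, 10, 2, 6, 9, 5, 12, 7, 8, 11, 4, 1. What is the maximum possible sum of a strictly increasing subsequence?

35

Let S[i] be the best sum of a strictly increasing subsequence ending at i:
i:      1  2  3  4  5  6  7  8  9 10 11 12
a[i]:   3 10  2  6  9  5 12  7  8 11  4  1
S:      3 13  2  9 18  8 30 16 24 35  7  1
Maximum is 35 (e.g. 3 + 6 + 7 + 8 + 11).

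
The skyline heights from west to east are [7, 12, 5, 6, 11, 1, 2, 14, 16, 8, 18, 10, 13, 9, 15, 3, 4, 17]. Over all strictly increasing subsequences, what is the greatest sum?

Let S[i] be the best sum of a strictly increasing subsequence ending at i:
i:      1  2  3  4  5  6  7  8  9 10 11 12 13 14 15 16 17 18
a[i]:   7 12  5  6 11  1  2 14 16  8 18 10 13  9 15  3  4 17
S:      7 19  5 11 22  1  3 36 52 19 70 29 42 28 57  6 10 74
Maximum is 74 (e.g. 5 + 6 + 8 + 10 + 13 + 15 + 17).

74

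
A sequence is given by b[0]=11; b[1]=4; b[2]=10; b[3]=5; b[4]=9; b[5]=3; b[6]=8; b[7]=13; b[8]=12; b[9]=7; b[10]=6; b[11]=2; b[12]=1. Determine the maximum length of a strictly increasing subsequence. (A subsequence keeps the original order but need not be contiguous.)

4

Track the smallest tail for each achievable length (strict):
11 → extends → [11]
4 → replaces 11 → [4]
10 → extends → [4, 10]
5 → replaces 10 → [4, 5]
9 → extends → [4, 5, 9]
3 → replaces 4 → [3, 5, 9]
8 → replaces 9 → [3, 5, 8]
13 → extends → [3, 5, 8, 13]
12 → replaces 13 → [3, 5, 8, 12]
7 → replaces 8 → [3, 5, 7, 12]
6 → replaces 7 → [3, 5, 6, 12]
2 → replaces 3 → [2, 5, 6, 12]
1 → replaces 2 → [1, 5, 6, 12]
Four tails, so the longest strictly increasing subsequence has length 4 (e.g. 4, 5, 9, 13).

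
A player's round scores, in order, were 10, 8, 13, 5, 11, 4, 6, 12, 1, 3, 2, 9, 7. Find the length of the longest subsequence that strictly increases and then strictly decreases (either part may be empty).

inc[i] = longest strictly increasing subsequence ending at i; dec[i] = longest strictly decreasing subsequence starting at i:
i:      1  2  3  4  5  6  7  8  9 10 11 12 13
a[i]:  10  8 13  5 11  4  6 12  1  3  2  9  7
inc:    1  1  2  1  2  1  2  3  1  2  2  3  3
dec:    6  5  5  4  4  3  3  3  1  2  1  2  1
Best peak at i=1 (value 10): inc=1, dec=6, length 1+6−1 = 6.

6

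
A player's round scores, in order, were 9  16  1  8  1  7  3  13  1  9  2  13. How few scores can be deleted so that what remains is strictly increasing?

8

Fewest deletions = n − (longest strictly increasing subsequence).
i:      1  2  3  4  5  6  7  8  9 10 11 12
a[i]:   9 16  1  8  1  7  3 13  1  9  2 13
dp:     1  2  1  2  1  2  2  3  1  3  2  4
max dp = 4, so deletions = 12 − 4 = 8.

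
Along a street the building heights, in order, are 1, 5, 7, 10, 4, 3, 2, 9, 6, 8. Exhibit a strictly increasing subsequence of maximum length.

Patience tails give the LIS length; then backtrack through the dp parents:
1 → extends → [1]
5 → extends → [1, 5]
7 → extends → [1, 5, 7]
10 → extends → [1, 5, 7, 10]
4 → replaces 5 → [1, 4, 7, 10]
3 → replaces 4 → [1, 3, 7, 10]
2 → replaces 3 → [1, 2, 7, 10]
9 → replaces 10 → [1, 2, 7, 9]
6 → replaces 7 → [1, 2, 6, 9]
8 → replaces 9 → [1, 2, 6, 8]
Length 4; one witness is 1, 5, 7, 10.

1, 5, 7, 10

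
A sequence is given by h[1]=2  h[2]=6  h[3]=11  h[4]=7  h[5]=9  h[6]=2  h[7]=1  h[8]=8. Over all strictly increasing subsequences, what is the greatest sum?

Let S[i] be the best sum of a strictly increasing subsequence ending at i:
i:      1  2  3  4  5  6  7  8
h[i]:   2  6 11  7  9  2  1  8
S:      2  8 19 15 24  2  1 23
Maximum is 24 (e.g. 2 + 6 + 7 + 9).

24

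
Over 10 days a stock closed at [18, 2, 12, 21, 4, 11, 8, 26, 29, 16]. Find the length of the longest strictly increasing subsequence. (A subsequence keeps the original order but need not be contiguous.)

5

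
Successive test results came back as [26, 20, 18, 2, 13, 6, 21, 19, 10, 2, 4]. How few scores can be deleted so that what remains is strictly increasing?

Fewest deletions = n − (longest strictly increasing subsequence).
i:      1  2  3  4  5  6  7  8  9 10 11
a[i]:  26 20 18  2 13  6 21 19 10  2  4
dp:     1  1  1  1  2  2  3  3  3  1  2
max dp = 3, so deletions = 11 − 3 = 8.

8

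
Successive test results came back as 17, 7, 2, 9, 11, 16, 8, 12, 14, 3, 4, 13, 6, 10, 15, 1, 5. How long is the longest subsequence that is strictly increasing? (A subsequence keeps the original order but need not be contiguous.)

6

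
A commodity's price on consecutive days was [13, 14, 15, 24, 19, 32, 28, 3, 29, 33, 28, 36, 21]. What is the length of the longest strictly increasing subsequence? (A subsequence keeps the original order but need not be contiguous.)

Track the smallest tail for each achievable length (strict):
13 → extends → [13]
14 → extends → [13, 14]
15 → extends → [13, 14, 15]
24 → extends → [13, 14, 15, 24]
19 → replaces 24 → [13, 14, 15, 19]
32 → extends → [13, 14, 15, 19, 32]
28 → replaces 32 → [13, 14, 15, 19, 28]
3 → replaces 13 → [3, 14, 15, 19, 28]
29 → extends → [3, 14, 15, 19, 28, 29]
33 → extends → [3, 14, 15, 19, 28, 29, 33]
28 → already a tail → [3, 14, 15, 19, 28, 29, 33]
36 → extends → [3, 14, 15, 19, 28, 29, 33, 36]
21 → replaces 28 → [3, 14, 15, 19, 21, 29, 33, 36]
Eight tails, so the longest strictly increasing subsequence has length 8 (e.g. 13, 14, 15, 24, 28, 29, 33, 36).

8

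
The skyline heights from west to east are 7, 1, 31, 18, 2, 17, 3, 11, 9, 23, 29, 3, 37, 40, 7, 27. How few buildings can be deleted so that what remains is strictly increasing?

Fewest deletions = n − (longest strictly increasing subsequence).
Patience tails:
7 → extends → [7]
1 → replaces 7 → [1]
31 → extends → [1, 31]
18 → replaces 31 → [1, 18]
2 → replaces 18 → [1, 2]
17 → extends → [1, 2, 17]
3 → replaces 17 → [1, 2, 3]
11 → extends → [1, 2, 3, 11]
9 → replaces 11 → [1, 2, 3, 9]
23 → extends → [1, 2, 3, 9, 23]
29 → extends → [1, 2, 3, 9, 23, 29]
3 → already a tail → [1, 2, 3, 9, 23, 29]
37 → extends → [1, 2, 3, 9, 23, 29, 37]
40 → extends → [1, 2, 3, 9, 23, 29, 37, 40]
7 → replaces 9 → [1, 2, 3, 7, 23, 29, 37, 40]
27 → replaces 29 → [1, 2, 3, 7, 23, 27, 37, 40]
Longest strictly increasing subsequence has length 8, so deletions = 16 − 8 = 8.

8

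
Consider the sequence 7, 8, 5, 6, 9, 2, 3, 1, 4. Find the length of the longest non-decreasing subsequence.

3

Let dp[i] be the length of the longest such subsequence ending at index i:
i:     1 2 3 4 5 6 7 8 9
a[i]:  7 8 5 6 9 2 3 1 4
dp:    1 2 1 2 3 1 2 1 3
Maximum dp value is 3.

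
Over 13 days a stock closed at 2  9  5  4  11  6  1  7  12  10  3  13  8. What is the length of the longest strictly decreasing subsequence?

Let dp[i] be the longest strictly decreasing subsequence ending at i:
i:      1  2  3  4  5  6  7  8  9 10 11 12 13
a[i]:   2  9  5  4 11  6  1  7 12 10  3 13  8
dp:     1  1  2  3  1  2  4  2  1  2  4  1  3
Maximum is 4.

4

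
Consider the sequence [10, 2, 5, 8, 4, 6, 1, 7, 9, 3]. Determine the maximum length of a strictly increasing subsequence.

5

Track the smallest tail for each achievable length (strict):
10 → extends → [10]
2 → replaces 10 → [2]
5 → extends → [2, 5]
8 → extends → [2, 5, 8]
4 → replaces 5 → [2, 4, 8]
6 → replaces 8 → [2, 4, 6]
1 → replaces 2 → [1, 4, 6]
7 → extends → [1, 4, 6, 7]
9 → extends → [1, 4, 6, 7, 9]
3 → replaces 4 → [1, 3, 6, 7, 9]
Five tails, so the longest strictly increasing subsequence has length 5 (e.g. 2, 5, 6, 7, 9).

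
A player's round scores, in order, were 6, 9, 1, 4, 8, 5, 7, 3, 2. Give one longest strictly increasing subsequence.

1, 4, 5, 7

Patience tails give the LIS length; then backtrack through the dp parents:
6 → extends → [6]
9 → extends → [6, 9]
1 → replaces 6 → [1, 9]
4 → replaces 9 → [1, 4]
8 → extends → [1, 4, 8]
5 → replaces 8 → [1, 4, 5]
7 → extends → [1, 4, 5, 7]
3 → replaces 4 → [1, 3, 5, 7]
2 → replaces 3 → [1, 2, 5, 7]
Length 4; one witness is 1, 4, 5, 7.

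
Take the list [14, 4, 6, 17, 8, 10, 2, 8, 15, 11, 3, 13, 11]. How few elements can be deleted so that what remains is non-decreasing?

7

Fewest deletions = n − (longest non-decreasing subsequence).
Patience tails:
14 → extends → [14]
4 → replaces 14 → [4]
6 → extends → [4, 6]
17 → extends → [4, 6, 17]
8 → replaces 17 → [4, 6, 8]
10 → extends → [4, 6, 8, 10]
2 → replaces 4 → [2, 6, 8, 10]
8 → replaces 10 → [2, 6, 8, 8]
15 → extends → [2, 6, 8, 8, 15]
11 → replaces 15 → [2, 6, 8, 8, 11]
3 → replaces 6 → [2, 3, 8, 8, 11]
13 → extends → [2, 3, 8, 8, 11, 13]
11 → replaces 13 → [2, 3, 8, 8, 11, 11]
Longest non-decreasing subsequence has length 6, so deletions = 13 − 6 = 7.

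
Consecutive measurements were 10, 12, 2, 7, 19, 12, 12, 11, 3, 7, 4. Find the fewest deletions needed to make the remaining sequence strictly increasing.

8

Fewest deletions = n − (longest strictly increasing subsequence).
i:      1  2  3  4  5  6  7  8  9 10 11
a[i]:  10 12  2  7 19 12 12 11  3  7  4
dp:     1  2  1  2  3  3  3  3  2  3  3
max dp = 3, so deletions = 11 − 3 = 8.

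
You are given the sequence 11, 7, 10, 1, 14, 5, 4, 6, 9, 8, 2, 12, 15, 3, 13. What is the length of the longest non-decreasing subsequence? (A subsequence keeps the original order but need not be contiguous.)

6

Track the smallest tail for each achievable length (allowing ties):
11 → extends → [11]
7 → replaces 11 → [7]
10 → extends → [7, 10]
1 → replaces 7 → [1, 10]
14 → extends → [1, 10, 14]
5 → replaces 10 → [1, 5, 14]
4 → replaces 5 → [1, 4, 14]
6 → replaces 14 → [1, 4, 6]
9 → extends → [1, 4, 6, 9]
8 → replaces 9 → [1, 4, 6, 8]
2 → replaces 4 → [1, 2, 6, 8]
12 → extends → [1, 2, 6, 8, 12]
15 → extends → [1, 2, 6, 8, 12, 15]
3 → replaces 6 → [1, 2, 3, 8, 12, 15]
13 → replaces 15 → [1, 2, 3, 8, 12, 13]
Six tails, so the longest non-decreasing subsequence has length 6 (e.g. 1, 5, 6, 9, 12, 15).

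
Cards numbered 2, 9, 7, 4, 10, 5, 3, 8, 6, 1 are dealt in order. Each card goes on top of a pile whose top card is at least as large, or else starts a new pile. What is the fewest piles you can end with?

Place each on the leftmost legal pile:
2 → new pile 1 (tops now [2])
9 → new pile 2 (tops now [2, 9])
7 → pile 2 (tops now [2, 7])
4 → pile 2 (tops now [2, 4])
10 → new pile 3 (tops now [2, 4, 10])
5 → pile 3 (tops now [2, 4, 5])
3 → pile 2 (tops now [2, 3, 5])
8 → new pile 4 (tops now [2, 3, 5, 8])
6 → pile 4 (tops now [2, 3, 5, 6])
1 → pile 1 (tops now [1, 3, 5, 6])
Four piles.

4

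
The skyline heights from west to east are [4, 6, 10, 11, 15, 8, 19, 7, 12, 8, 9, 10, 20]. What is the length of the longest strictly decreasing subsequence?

Negate each value so 'decreasing' becomes 'increasing', then run patience tails on the negated sequence:
-4 → extends → [-4]
-6 → replaces -4 → [-6]
-10 → replaces -6 → [-10]
-11 → replaces -10 → [-11]
-15 → replaces -11 → [-15]
-8 → extends → [-15, -8]
-19 → replaces -15 → [-19, -8]
-7 → extends → [-19, -8, -7]
-12 → replaces -8 → [-19, -12, -7]
-8 → replaces -7 → [-19, -12, -8]
-9 → replaces -8 → [-19, -12, -9]
-10 → replaces -9 → [-19, -12, -10]
-20 → replaces -19 → [-20, -12, -10]
Three tails, so the longest strictly decreasing subsequence of the original has length 3.

3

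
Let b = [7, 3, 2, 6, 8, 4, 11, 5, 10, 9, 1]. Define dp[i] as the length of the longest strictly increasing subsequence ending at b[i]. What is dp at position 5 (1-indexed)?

3

dp[i] = 1 + max{dp[j] : j<i, b[j]<b[i]} (or 1 if no such j):
i:      1  2  3  4  5  6  7  8  9 10 11
b[i]:   7  3  2  6  8  4 11  5 10  9  1
dp:     1  1  1  2  3  2  4  3  4  4  1
At index 5 the value is 3.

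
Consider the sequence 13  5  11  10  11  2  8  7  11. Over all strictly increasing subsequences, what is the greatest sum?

Let S[i] be the best sum of a strictly increasing subsequence ending at i:
i:      1  2  3  4  5  6  7  8  9
a[i]:  13  5 11 10 11  2  8  7 11
S:     13  5 16 15 26  2 13 12 26
Maximum is 26 (e.g. 5 + 10 + 11).

26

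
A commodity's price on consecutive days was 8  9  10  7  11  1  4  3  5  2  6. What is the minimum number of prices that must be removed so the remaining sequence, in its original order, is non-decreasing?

Fewest deletions = n − (longest non-decreasing subsequence).
i:      1  2  3  4  5  6  7  8  9 10 11
a[i]:   8  9 10  7 11  1  4  3  5  2  6
dp:     1  2  3  1  4  1  2  2  3  2  4
max dp = 4, so deletions = 11 − 4 = 7.

7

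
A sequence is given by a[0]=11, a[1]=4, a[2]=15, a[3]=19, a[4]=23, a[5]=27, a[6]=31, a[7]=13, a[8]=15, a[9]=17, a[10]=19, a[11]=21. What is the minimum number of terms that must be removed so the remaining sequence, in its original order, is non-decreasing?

Fewest deletions = n − (longest non-decreasing subsequence).
Patience tails:
11 → extends → [11]
4 → replaces 11 → [4]
15 → extends → [4, 15]
19 → extends → [4, 15, 19]
23 → extends → [4, 15, 19, 23]
27 → extends → [4, 15, 19, 23, 27]
31 → extends → [4, 15, 19, 23, 27, 31]
13 → replaces 15 → [4, 13, 19, 23, 27, 31]
15 → replaces 19 → [4, 13, 15, 23, 27, 31]
17 → replaces 23 → [4, 13, 15, 17, 27, 31]
19 → replaces 27 → [4, 13, 15, 17, 19, 31]
21 → replaces 31 → [4, 13, 15, 17, 19, 21]
Longest non-decreasing subsequence has length 6, so deletions = 12 − 6 = 6.

6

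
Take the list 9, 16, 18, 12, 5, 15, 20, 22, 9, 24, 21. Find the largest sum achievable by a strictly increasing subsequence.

Let S[i] be the best sum of a strictly increasing subsequence ending at i:
i:       1   2   3   4   5   6   7   8   9  10  11
a[i]:    9  16  18  12   5  15  20  22   9  24  21
S:       9  25  43  21   5  36  63  85  14 109  84
Maximum is 109 (e.g. 9 + 16 + 18 + 20 + 22 + 24).

109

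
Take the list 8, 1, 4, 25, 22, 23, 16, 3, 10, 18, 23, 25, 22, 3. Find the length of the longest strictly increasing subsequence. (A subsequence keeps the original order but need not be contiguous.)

6

Let dp[i] be the length of the longest such subsequence ending at index i:
i:      1  2  3  4  5  6  7  8  9 10 11 12 13 14
a[i]:   8  1  4 25 22 23 16  3 10 18 23 25 22  3
dp:     1  1  2  3  3  4  3  2  3  4  5  6  5  2
Maximum dp value is 6.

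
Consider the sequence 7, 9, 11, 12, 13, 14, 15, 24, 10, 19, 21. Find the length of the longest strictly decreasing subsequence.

2

Negate each value so 'decreasing' becomes 'increasing', then run patience tails on the negated sequence:
-7 → extends → [-7]
-9 → replaces -7 → [-9]
-11 → replaces -9 → [-11]
-12 → replaces -11 → [-12]
-13 → replaces -12 → [-13]
-14 → replaces -13 → [-14]
-15 → replaces -14 → [-15]
-24 → replaces -15 → [-24]
-10 → extends → [-24, -10]
-19 → replaces -10 → [-24, -19]
-21 → replaces -19 → [-24, -21]
Two tails, so the longest strictly decreasing subsequence of the original has length 2.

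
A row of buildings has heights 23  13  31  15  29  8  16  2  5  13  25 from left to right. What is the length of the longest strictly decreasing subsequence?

4

Negate each value so 'decreasing' becomes 'increasing', then run patience tails on the negated sequence:
-23 → extends → [-23]
-13 → extends → [-23, -13]
-31 → replaces -23 → [-31, -13]
-15 → replaces -13 → [-31, -15]
-29 → replaces -15 → [-31, -29]
-8 → extends → [-31, -29, -8]
-16 → replaces -8 → [-31, -29, -16]
-2 → extends → [-31, -29, -16, -2]
-5 → replaces -2 → [-31, -29, -16, -5]
-13 → replaces -5 → [-31, -29, -16, -13]
-25 → replaces -16 → [-31, -29, -25, -13]
Four tails, so the longest strictly decreasing subsequence of the original has length 4.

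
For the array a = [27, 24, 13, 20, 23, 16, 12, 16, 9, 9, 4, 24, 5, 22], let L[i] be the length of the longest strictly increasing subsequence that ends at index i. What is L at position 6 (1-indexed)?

dp[i] = 1 + max{dp[j] : j<i, a[j]<a[i]} (or 1 if no such j):
i:      1  2  3  4  5  6  7  8  9 10 11 12 13 14
a[i]:  27 24 13 20 23 16 12 16  9  9  4 24  5 22
dp:     1  1  1  2  3  2  1  2  1  1  1  4  2  3
At index 6 the value is 2.

2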